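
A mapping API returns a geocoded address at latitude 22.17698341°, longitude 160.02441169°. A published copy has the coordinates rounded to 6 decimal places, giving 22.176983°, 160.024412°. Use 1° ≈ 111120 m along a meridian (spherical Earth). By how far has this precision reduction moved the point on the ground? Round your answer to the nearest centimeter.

6 centimeters

The latitude changed by +0.00000041° and the longitude by -0.00000031°.
North–south shift: 0.00000041 × 111120 = 0.0455592 m.
E–W at 22.177°: -0.00000031° × 111120 × cos 22.177° = -0.00000031 × 111120 × 0.9260 ≈ -0.0318989 m.
Hypotenuse of the two orthogonal shifts: √(0.0455592² + 0.0318989²) = 0.0556164 m.
That is 0.0556164 m = 5.5616 cm.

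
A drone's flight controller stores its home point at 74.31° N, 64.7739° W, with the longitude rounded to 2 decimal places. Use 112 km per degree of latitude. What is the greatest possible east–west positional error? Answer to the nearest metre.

151 metres

Rounding to 2 decimal places leaves the longitude within ±0.005° of the true value.
One degree of longitude at 74.31° is 112000 × cos 74.31° ≈ 112000 × 0.2704 = 30288.4 m.
East–west error: 0.005° × 30288.4 m/° ≈ 151.442 m.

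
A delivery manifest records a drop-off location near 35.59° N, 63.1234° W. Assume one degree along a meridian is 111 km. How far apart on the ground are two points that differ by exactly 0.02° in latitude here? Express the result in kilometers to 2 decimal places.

2.22 kilometers

0.02° × 111000 m/° = 2220 m.
That is 2220 m = 2.22 km.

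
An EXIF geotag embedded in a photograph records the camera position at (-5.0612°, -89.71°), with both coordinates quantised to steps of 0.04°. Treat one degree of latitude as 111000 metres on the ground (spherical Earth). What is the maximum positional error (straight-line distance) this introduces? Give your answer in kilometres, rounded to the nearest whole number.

With a 0.04° grid the true value lies within half a step, ±0.04°/2 = ±0.02°, of the stored one.
Latitude error → 0.02 × 111000 = 2220 m along the meridian.
Longitude error → 0.02 × 111000 × cos 5.0612° = 0.02 × 111000 × 0.9961 ≈ 2211.34 m.
Combining orthogonally: (2220² + 2211.34²)^½ ≈ 3133.44 m.
That is 3133.44 m = 3.1334 km.

3 kilometres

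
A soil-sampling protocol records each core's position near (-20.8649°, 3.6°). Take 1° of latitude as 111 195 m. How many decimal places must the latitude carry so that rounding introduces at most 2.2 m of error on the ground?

One degree of latitude covers 111195 m.
With N decimal places the half-ulp bound is 0.5·10⁻ᴺ°, or 0.5·10⁻ᴺ × 111195 m on the ground.
Setting 55597.5 × 10⁻ᴺ ≤ 2.2 gives 10ᴺ ≥ 2.527e+04, i.e. N ≥ 4.40.
So 5 decimal places suffice (0.556 m); 4 would allow up to 5.56 m.

5 decimal places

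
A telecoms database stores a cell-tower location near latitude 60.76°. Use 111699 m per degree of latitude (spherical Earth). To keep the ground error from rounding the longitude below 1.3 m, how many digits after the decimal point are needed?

At 60.76° one degree of longitude covers 111699 × cos 60.76° ≈ 111699 × 0.4885 ≈ 54561.5 m.
Rounding to N decimal places gives at most 0.5 × 10⁻ᴺ degrees of error, i.e. 0.5 × 10⁻ᴺ × 54561.5 m.
Setting 27280.7 × 10⁻ᴺ ≤ 1.3 gives 10ᴺ ≥ 2.099e+04, i.e. N ≥ 4.32.
So 5 decimal places suffice (0.273 m); 4 would allow up to 2.73 m.

5 decimal places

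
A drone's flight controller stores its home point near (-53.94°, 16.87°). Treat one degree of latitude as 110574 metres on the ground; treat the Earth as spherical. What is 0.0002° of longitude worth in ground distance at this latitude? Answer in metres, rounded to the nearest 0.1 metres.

0.0002° of longitude at 53.94° is 0.0002 × 110574 × cos 53.94° ≈ 0.0002 × 65087.4 = 13.0175 m.

13.0 metres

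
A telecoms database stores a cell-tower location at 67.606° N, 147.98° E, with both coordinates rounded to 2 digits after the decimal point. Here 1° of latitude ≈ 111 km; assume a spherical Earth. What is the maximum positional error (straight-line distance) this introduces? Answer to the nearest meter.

Rounding to 2 decimal places leaves each coordinate within ±0.005° of the true value.
N–S: 0.005° × 111000 m/° = 555 m.
East–west component at 67.606°: 0.005° × 111000 × cos 67.606° ≈ 0.005 × 42288.1 ≈ 211.44 m.
Combining orthogonally: (555² + 211.44²)^½ ≈ 593.912 m.

594 meters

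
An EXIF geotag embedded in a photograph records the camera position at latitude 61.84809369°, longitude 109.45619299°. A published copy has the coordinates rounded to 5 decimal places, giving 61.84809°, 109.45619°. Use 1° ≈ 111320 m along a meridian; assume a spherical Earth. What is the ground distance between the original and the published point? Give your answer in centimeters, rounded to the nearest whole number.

44 centimeters

The latitude changed by +0.00000369° and the longitude by +0.00000299°.
N–S: 0.00000369° × 111320 m/° = 0.410771 m.
E–W at 61.8481°: 0.00000299° × 111320 × cos 61.8481° = 0.00000299 × 111320 × 0.4718 ≈ 0.157041 m.
Combined displacement = (0.410771² + 0.157041²)^½ ≈ 0.439766 m.
That is 0.439766 m = 43.977 cm.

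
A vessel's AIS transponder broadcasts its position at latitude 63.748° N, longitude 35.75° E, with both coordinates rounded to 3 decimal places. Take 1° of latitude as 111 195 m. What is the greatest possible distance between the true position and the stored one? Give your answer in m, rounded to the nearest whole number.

61 m

Rounding to 3 decimal places leaves each coordinate within ±0.0005° of the true value.
North–south component: 0.0005° × 111195 = 55.5975 m.
East–west component at 63.748°: 0.0005° × 111195 × cos 63.748° ≈ 0.0005 × 49183.8 ≈ 24.5919 m.
Combining orthogonally: (55.5975² + 24.5919²)^½ ≈ 60.7934 m.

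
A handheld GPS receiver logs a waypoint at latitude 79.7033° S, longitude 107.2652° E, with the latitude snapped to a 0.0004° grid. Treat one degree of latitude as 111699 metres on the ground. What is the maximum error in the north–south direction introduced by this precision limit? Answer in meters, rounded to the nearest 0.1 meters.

22.3 meters

With a 0.0004° grid the true value lies within half a step, ±0.0004°/2 = ±0.0002°, of the stored one.
North–south distance: 0.0002° × 111699 m/° = 22.3398 m.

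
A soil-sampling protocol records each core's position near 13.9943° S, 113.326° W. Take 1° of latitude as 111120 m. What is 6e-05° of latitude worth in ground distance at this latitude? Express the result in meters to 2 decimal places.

Along a meridian 6e-05° is 6e-05 × 111120 = 6.6672 m.

6.67 meters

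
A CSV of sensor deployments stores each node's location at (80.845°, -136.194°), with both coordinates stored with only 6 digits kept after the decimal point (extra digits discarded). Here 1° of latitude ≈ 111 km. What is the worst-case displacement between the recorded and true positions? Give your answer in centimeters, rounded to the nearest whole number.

Truncating at 6 decimal places can drop up to a full unit in the last place, so each coordinate may be off by as much as 1e-06°.
N–S: 1e-06° × 111000 m/° = 0.111 m.
E–W at 80.845°: 1e-06° × 111000 × cos 80.845° = 1e-06 × 111000 × 0.1591 ≈ 0.0176607 m.
The two errors are perpendicular, so the maximum displacement is √(0.111² + 0.0176607²) ≈ 0.112396 m.
That is 0.112396 m = 11.24 cm.

11 centimeters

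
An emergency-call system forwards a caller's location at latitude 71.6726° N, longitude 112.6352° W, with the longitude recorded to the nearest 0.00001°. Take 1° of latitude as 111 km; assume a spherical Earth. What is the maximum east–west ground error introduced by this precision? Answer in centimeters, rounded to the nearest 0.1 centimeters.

17.5 centimeters

Rounding to 5 decimal places leaves the longitude within ±5e-06° of the true value.
At latitude 71.6726° a degree of longitude spans 111000 m × cos 71.6726° = 111000 × 0.3144 ≈ 34903.6 m.
So at most 5e-06° × 34903.6 ≈ 0.174518 m east–west.
That is 0.174518 m = 17.452 cm.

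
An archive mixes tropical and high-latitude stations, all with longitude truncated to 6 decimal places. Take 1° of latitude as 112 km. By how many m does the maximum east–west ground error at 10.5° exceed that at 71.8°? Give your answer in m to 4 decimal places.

Truncating at 6 decimal places can drop up to a full unit in the last place, so the longitude may be off by as much as 1e-06°.
Error at 10.5° = 1e-06° × 112000 × cos 10.5° ≈ 0.112 × 0.9833 = 0.11012 m.
Error at 71.8° = 1e-06° × 112000 × cos 71.8° ≈ 0.112 × 0.3123 = 0.034982 m.
Difference: 0.11012 − 0.034982 = 0.075143 m.

0.0751 m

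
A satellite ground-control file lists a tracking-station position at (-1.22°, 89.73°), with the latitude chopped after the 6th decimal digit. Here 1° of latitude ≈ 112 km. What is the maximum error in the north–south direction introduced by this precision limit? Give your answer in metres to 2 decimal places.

Truncating at 6 decimal places can drop up to a full unit in the last place, so the latitude may be off by as much as 1e-06°.
North–south distance: 1e-06° × 112000 m/° = 0.112 m.

0.11 metres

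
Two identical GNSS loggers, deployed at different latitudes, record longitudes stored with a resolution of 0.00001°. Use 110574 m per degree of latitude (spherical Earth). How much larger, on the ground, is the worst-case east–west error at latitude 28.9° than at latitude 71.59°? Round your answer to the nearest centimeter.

31 centimeters

With a 0.00001° grid the true value lies within half a step, ±0.00001°/2 = ±5e-06°, of the stored one.
Error at 28.9° = 5e-06° × 110574 × cos 28.9° ≈ 0.55287 × 0.8755 = 0.48402 m.
At 71.59°: 5e-06° × 110574 × cos 71.59° = 5e-06 × 110574 × 0.3158 ≈ 0.1746 m.
Difference: 0.48402 − 0.1746 = 0.30941 m.
That is 0.309414 m = 30.941 cm.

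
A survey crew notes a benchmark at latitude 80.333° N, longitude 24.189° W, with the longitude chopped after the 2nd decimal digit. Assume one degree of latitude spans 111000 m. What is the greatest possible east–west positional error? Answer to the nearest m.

186 m

Truncating at 2 decimal places can drop up to a full unit in the last place, so the longitude may be off by as much as 0.01°.
At latitude 80.333° a degree of longitude spans 111000 m × cos 80.333° = 111000 × 0.1679 ≈ 18639.3 m.
Maximum E–W displacement: 0.01 × 18639.3 = 186.393 m.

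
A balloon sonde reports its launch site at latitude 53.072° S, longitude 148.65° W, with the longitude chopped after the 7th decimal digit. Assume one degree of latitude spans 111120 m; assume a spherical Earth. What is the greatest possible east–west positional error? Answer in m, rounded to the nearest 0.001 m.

0.007 m

Truncating at 7 decimal places can drop up to a full unit in the last place, so the longitude may be off by as much as 1e-07°.
At latitude 53.072° a degree of longitude spans 111120 m × cos 53.072° = 111120 × 0.6008 ≈ 66762.1 m.
So at most 1e-07° × 66762.1 ≈ 0.00667621 m east–west.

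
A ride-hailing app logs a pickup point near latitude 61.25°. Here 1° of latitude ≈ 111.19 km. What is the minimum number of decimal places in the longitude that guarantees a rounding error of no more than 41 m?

3 decimal places

At 61.25° one degree of longitude covers 111190 × cos 61.25° ≈ 111190 × 0.4810 ≈ 53481.1 m.
With N decimal places the half-ulp bound is 0.5·10⁻ᴺ°, or 0.5·10⁻ᴺ × 53481.1 m on the ground.
Setting 26740.6 × 10⁻ᴺ ≤ 41 gives 10ᴺ ≥ 652.2, i.e. N ≥ 2.81.
At 2 places the error can reach 267 m, but 3 places keeps it to 26.7 m.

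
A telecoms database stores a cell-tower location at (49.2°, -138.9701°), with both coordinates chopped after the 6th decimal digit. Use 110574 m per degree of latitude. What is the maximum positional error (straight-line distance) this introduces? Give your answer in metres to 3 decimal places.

Truncating at 6 decimal places can drop up to a full unit in the last place, so each coordinate may be off by as much as 1e-06°.
North–south component: 1e-06° × 110574 = 0.110574 m.
E–W at 49.2°: 1e-06° × 110574 × cos 49.2° = 1e-06 × 110574 × 0.6534 ≈ 0.0722513 m.
Worst case both components are at the extreme and orthogonal: √(0.110574² + 0.0722513²) ≈ 0.132087 m.

0.132 metres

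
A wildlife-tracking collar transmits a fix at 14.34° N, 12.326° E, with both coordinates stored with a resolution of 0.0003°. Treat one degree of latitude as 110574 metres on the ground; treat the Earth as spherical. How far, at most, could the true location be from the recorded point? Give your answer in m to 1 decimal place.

With a 0.0003° grid the true value lies within half a step, ±0.0003°/2 = ±0.00015°, of the stored one.
Latitude error → 0.00015 × 110574 = 16.5861 m along the meridian.
E–W at 14.34°: 0.00015° × 110574 × cos 14.34° = 0.00015 × 110574 × 0.9688 ≈ 16.0693 m.
Combining orthogonally: (16.5861² + 16.0693²)^½ ≈ 23.0938 m.

23.1 m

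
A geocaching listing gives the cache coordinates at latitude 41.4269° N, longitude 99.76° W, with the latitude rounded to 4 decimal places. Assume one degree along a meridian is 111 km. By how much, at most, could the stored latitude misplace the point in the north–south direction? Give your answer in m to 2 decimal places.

5.55 m

Rounding to 4 decimal places leaves the latitude within ±5e-05° of the true value.
North–south distance: 5e-05° × 111000 m/° = 5.55 m.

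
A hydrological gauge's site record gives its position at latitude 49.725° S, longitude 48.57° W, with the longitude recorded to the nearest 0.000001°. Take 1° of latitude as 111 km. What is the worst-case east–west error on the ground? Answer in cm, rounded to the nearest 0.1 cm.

Rounding to 6 decimal places leaves the longitude within ±5e-07° of the true value.
Parallels shrink by cos φ, so at 49.725° a degree of longitude is 111000 × 0.6465 ≈ 71756.7 m.
East–west error: 5e-07° × 71756.7 m/° ≈ 0.0358784 m.
That is 0.0358784 m = 3.5878 cm.

3.6 cm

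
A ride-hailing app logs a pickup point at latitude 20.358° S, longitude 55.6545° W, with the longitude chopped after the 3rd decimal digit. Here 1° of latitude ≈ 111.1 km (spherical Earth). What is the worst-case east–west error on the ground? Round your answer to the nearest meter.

Truncating at 3 decimal places can drop up to a full unit in the last place, so the longitude may be off by as much as 0.001°.
One degree of longitude at 20.358° is 111100 × cos 20.358° ≈ 111100 × 0.9375 = 104160 m.
East–west error: 0.001° × 104160 m/° ≈ 104.16 m.

104 meters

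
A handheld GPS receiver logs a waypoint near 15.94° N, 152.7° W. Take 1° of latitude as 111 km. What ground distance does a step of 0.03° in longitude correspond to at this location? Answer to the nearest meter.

3202 meters

One degree of longitude here spans 111000 × cos 15.94° = 111000 × 0.9615 ≈ 106732 m; 0.03° of that is 3201.96 m.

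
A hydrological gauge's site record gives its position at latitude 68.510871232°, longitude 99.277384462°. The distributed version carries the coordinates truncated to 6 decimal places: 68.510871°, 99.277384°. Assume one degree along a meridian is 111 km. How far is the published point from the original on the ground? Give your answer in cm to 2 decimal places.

3.19 cm

The latitude changed by +0.000000232° and the longitude by +0.000000462°.
N–S: 0.000000232° × 111000 m/° = 0.025752 m.
E–W at 68.5109°: 0.000000462° × 111000 × cos 68.5109° = 0.000000462 × 111000 × 0.3663 ≈ 0.0187859 m.
Distance: √(0.025752² + 0.0187859²) ≈ 0.0318759 m.
That is 0.0318759 m = 3.1876 cm.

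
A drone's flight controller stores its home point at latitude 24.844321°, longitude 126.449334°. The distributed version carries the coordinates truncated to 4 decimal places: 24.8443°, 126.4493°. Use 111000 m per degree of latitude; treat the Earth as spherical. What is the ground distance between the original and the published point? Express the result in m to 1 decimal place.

4.1 m

The latitude changed by +0.000021° and the longitude by +0.000034°.
N–S: 0.000021° × 111000 m/° = 2.331 m.
E–W at 24.8443°: 0.000034° × 111000 × cos 24.8443° = 0.000034 × 111000 × 0.9075 ≈ 3.42473 m.
Combined displacement = (2.331² + 3.42473²)^½ ≈ 4.14274 m.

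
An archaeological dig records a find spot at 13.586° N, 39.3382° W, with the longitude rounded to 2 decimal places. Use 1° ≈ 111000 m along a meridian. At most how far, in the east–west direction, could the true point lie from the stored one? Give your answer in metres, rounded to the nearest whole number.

Rounding to 2 decimal places leaves the longitude within ±0.005° of the true value.
At latitude 13.586° a degree of longitude spans 111000 m × cos 13.586° = 111000 × 0.9720 ≈ 107894 m.
So at most 0.005° × 107894 ≈ 539.47 m east–west.

539 metres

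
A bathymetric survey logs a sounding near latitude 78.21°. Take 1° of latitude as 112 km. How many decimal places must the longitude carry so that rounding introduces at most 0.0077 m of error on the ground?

7 decimal places

At 78.21° one degree of longitude covers 112000 × cos 78.21° ≈ 112000 × 0.2043 ≈ 22884.4 m.
Rounding to N decimal places gives at most 0.5 × 10⁻ᴺ degrees of error, i.e. 0.5 × 10⁻ᴺ × 22884.4 m.
Need 0.5 × 22884.4 × 10⁻ᴺ ≤ 0.0077 → 10⁻ᴺ ≤ 6.729e-07, so N ≥ 6.17.
At 6 places the error can reach 0.0114 m, but 7 places keeps it to 0.00114 m.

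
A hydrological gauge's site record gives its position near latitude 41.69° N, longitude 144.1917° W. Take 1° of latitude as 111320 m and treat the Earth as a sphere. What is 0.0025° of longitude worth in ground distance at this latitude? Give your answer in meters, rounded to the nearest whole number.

At 41.69° a degree of longitude is 111320 × cos 41.69° ≈ 83128.7 m, so 0.0025° corresponds to 207.822 m.

208 meters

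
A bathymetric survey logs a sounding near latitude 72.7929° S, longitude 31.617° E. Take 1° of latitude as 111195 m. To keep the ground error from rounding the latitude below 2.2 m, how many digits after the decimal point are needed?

5 decimal places

One degree of latitude covers 111195 m.
Rounding to N decimal places gives at most 0.5 × 10⁻ᴺ degrees of error, i.e. 0.5 × 10⁻ᴺ × 111195 m.
Setting 55597.5 × 10⁻ᴺ ≤ 2.2 gives 10ᴺ ≥ 2.527e+04, i.e. N ≥ 4.40.
So 5 decimal places suffice (0.556 m); 4 would allow up to 5.56 m.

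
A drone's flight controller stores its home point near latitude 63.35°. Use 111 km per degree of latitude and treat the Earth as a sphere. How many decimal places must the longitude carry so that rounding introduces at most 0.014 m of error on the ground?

7 decimal places

At 63.35° one degree of longitude covers 111000 × cos 63.35° ≈ 111000 × 0.4485 ≈ 49787.9 m.
N decimal places → at most half a unit in the last place, 0.5 × 10⁻ᴺ° = 49787.9/2 × 10⁻ᴺ m.
Setting 24893.9 × 10⁻ᴺ ≤ 0.014 gives 10ᴺ ≥ 1.778e+06, i.e. N ≥ 6.25.
N = 6 would give 0.0249 m (too coarse); N = 7 gives 0.00249 m ≤ 0.014 m.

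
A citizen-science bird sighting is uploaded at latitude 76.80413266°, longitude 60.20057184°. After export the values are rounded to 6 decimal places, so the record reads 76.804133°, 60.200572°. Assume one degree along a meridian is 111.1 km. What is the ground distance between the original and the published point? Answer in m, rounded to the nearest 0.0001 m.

The latitude changed by -0.00000034° and the longitude by -0.00000016°.
N–S: -0.00000034° × 111100 m/° = -0.037774 m.
E–W at 76.8041°: -0.00000016° × 111100 × cos 76.8041° = -0.00000016 × 111100 × 0.2283 ≈ -0.00405792 m.
Distance: √(0.037774² + 0.00405792²) ≈ 0.0379913 m.

0.0380 m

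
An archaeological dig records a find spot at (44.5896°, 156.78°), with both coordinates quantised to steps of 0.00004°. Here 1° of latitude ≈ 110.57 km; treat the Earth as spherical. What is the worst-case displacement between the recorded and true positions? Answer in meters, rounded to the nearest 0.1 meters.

2.7 meters

With a 0.00004° grid the true value lies within half a step, ±0.00004°/2 = ±2e-05°, of the stored one.
N–S: 2e-05° × 110570 m/° = 2.2114 m.
E–W at 44.5896°: 2e-05° × 110570 × cos 44.5896° = 2e-05 × 110570 × 0.7122 ≈ 1.57486 m.
Worst case both components are at the extreme and orthogonal: √(2.2114² + 1.57486²) ≈ 2.71486 m.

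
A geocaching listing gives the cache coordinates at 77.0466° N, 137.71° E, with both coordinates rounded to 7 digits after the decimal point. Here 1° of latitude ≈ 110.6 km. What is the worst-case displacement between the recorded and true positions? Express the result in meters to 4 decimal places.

0.0057 meters

Rounding to 7 decimal places leaves each coordinate within ±5e-08° of the true value.
N–S: 5e-08° × 110600 m/° = 0.00553 m.
Longitude error → 5e-08 × 110600 × cos 77.0466° = 5e-08 × 110600 × 0.2242 ≈ 0.0012396 m.
Combining orthogonally: (0.00553² + 0.0012396²)^½ ≈ 0.00566723 m.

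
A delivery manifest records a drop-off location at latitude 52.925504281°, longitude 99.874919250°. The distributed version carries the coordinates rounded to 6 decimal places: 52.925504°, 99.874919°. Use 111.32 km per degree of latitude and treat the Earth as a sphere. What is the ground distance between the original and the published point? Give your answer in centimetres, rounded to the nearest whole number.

Δlat = 52.925504281 − 52.925504 = +0.000000281°; Δlon = 99.874919250 − 99.874919 = +0.000000250°.
North–south shift: 0.000000281 × 111320 = 0.0312809 m.
E–W at 52.9255°: 0.000000250° × 111320 × cos 52.9255° = 0.000000250 × 111320 × 0.6029 ≈ 0.0167774 m.
Hypotenuse of the two orthogonal shifts: √(0.0312809² + 0.0167774²) = 0.0354962 m.
That is 0.0354962 m = 3.5496 cm.

4 centimetres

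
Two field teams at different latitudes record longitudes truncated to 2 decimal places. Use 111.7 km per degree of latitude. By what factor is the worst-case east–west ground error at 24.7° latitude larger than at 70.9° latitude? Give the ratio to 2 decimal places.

Truncating at 2 decimal places can drop up to a full unit in the last place, so the longitude may be off by as much as 0.01°.
Error at 24.7° = 0.01° × 111700 × cos 24.7° ≈ 1117 × 0.9085 = 1014.8 m.
At 70.9°: 0.01° × 111700 × cos 70.9° = 0.01 × 111700 × 0.3272 ≈ 365.5 m.
The ratio reduces to cos 24.7° / cos 70.9° = 0.9085/0.3272 ≈ 2.7765.

2.78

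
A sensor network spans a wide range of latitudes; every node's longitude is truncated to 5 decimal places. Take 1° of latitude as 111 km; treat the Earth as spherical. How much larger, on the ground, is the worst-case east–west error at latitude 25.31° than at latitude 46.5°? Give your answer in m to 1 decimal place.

0.2 m

Truncating at 5 decimal places can drop up to a full unit in the last place, so the longitude may be off by as much as 1e-05°.
Error at 25.31° = 1e-05° × 111000 × cos 25.31° ≈ 1.11 × 0.9040 = 1.0034 m.
At 46.5°: 1e-05° × 111000 × cos 46.5° = 1e-05 × 111000 × 0.6884 ≈ 0.76407 m.
So the lower-latitude error exceeds the higher by 1.0034 − 0.76407 = 0.23938 m.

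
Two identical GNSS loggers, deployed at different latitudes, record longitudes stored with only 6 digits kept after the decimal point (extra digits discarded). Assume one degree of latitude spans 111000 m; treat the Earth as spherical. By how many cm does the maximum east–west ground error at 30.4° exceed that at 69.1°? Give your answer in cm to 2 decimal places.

Truncating at 6 decimal places can drop up to a full unit in the last place, so the longitude may be off by as much as 1e-06°.
Error at 30.4° = 1e-06° × 111000 × cos 30.4° ≈ 0.111 × 0.8625 = 0.095739 m.
Error at 69.1° = 1e-06° × 111000 × cos 69.1° ≈ 0.111 × 0.3567 = 0.039598 m.
So the lower-latitude error exceeds the higher by 0.095739 − 0.039598 = 0.056141 m.
That is 0.0561411 m = 5.6141 cm.

5.61 cm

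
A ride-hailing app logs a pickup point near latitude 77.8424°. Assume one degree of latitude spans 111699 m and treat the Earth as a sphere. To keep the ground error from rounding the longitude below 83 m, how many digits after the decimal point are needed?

3 decimal places

At 77.8424° one degree of longitude covers 111699 × cos 77.8424° ≈ 111699 × 0.2106 ≈ 23524 m.
Rounding to N decimal places gives at most 0.5 × 10⁻ᴺ degrees of error, i.e. 0.5 × 10⁻ᴺ × 23524 m.
Need 0.5 × 23524 × 10⁻ᴺ ≤ 83 → 10⁻ᴺ ≤ 7.057e-03, so N ≥ 2.15.
So 3 decimal places suffice (11.8 m); 2 would allow up to 118 m.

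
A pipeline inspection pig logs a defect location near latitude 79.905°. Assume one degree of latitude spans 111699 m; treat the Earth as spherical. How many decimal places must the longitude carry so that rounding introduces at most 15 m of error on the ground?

At 79.905° one degree of longitude covers 111699 × cos 79.905° ≈ 111699 × 0.1753 ≈ 19578.7 m.
N decimal places → at most half a unit in the last place, 0.5 × 10⁻ᴺ° = 19578.7/2 × 10⁻ᴺ m.
Setting 9789.35 × 10⁻ᴺ ≤ 15 gives 10ᴺ ≥ 652.6, i.e. N ≥ 2.81.
N = 2 would give 97.9 m (too coarse); N = 3 gives 9.79 m ≤ 15 m.

3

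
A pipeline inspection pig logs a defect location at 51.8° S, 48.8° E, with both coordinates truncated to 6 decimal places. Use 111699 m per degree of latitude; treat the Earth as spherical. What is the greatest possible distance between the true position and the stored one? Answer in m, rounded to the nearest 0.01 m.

Truncating at 6 decimal places can drop up to a full unit in the last place, so each coordinate may be off by as much as 1e-06°.
N–S: 1e-06° × 111699 m/° = 0.111699 m.
E–W at 51.8°: 1e-06° × 111699 × cos 51.8° = 1e-06 × 111699 × 0.6184 ≈ 0.0690756 m.
The two errors are perpendicular, so the maximum displacement is √(0.111699² + 0.0690756²) ≈ 0.131332 m.

0.13 m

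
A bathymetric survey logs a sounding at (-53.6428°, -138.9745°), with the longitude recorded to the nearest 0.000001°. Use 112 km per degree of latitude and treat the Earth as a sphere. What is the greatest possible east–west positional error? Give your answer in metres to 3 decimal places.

Rounding to 6 decimal places leaves the longitude within ±5e-07° of the true value.
One degree of longitude at 53.6428° is 112000 × cos 53.6428° ≈ 112000 × 0.5928 = 66395.6 m.
Maximum E–W displacement: 5e-07 × 66395.6 = 0.0331978 m.

0.033 metres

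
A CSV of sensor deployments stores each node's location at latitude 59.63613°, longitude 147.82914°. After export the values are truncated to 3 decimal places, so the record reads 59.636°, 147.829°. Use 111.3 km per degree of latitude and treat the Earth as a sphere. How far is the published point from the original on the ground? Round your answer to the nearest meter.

16 meters

Δlat = 59.63613 − 59.636 = +0.00013°; Δlon = 147.82914 − 147.829 = +0.00014°.
N–S: 0.00013° × 111300 m/° = 14.469 m.
East–west at this latitude: 0.00014° × 111300 × cos 59.636° ≈ 0.00014 × 56261.2 = 7.87657 m.
Hypotenuse of the two orthogonal shifts: √(14.469² + 7.87657²) = 16.474 m.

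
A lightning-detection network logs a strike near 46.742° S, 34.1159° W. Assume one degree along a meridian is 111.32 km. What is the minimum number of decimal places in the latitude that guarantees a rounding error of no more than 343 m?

3 decimal places

One degree of latitude covers 111320 m.
N decimal places → at most half a unit in the last place, 0.5 × 10⁻ᴺ° = 111320/2 × 10⁻ᴺ m.
Need 0.5 × 111320 × 10⁻ᴺ ≤ 343 → 10⁻ᴺ ≤ 6.162e-03, so N ≥ 2.21.
At 2 places the error can reach 557 m, but 3 places keeps it to 55.7 m.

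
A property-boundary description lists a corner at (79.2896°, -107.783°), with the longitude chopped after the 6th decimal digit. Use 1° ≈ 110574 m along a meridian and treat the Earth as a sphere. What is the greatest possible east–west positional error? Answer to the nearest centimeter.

Truncating at 6 decimal places can drop up to a full unit in the last place, so the longitude may be off by as much as 1e-06°.
One degree of longitude at 79.2896° is 110574 × cos 79.2896° ≈ 110574 × 0.1858 = 20549.6 m.
East–west error: 1e-06° × 20549.6 m/° ≈ 0.0205496 m.
That is 0.0205496 m = 2.055 cm.

2 centimeters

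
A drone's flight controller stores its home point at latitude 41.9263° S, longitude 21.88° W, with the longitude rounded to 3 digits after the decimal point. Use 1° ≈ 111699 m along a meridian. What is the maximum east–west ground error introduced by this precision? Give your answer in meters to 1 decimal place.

Rounding to 3 decimal places leaves the longitude within ±0.0005° of the true value.
At latitude 41.9263° a degree of longitude spans 111699 m × cos 41.9263° = 111699 × 0.7440 ≈ 83104.6 m.
Maximum E–W displacement: 0.0005 × 83104.6 = 41.5523 m.

41.6 meters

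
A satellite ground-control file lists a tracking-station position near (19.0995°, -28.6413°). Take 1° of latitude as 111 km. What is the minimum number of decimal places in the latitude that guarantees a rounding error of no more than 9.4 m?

4

One degree of latitude covers 111000 m.
With N decimal places the half-ulp bound is 0.5·10⁻ᴺ°, or 0.5·10⁻ᴺ × 111000 m on the ground.
Setting 55500 × 10⁻ᴺ ≤ 9.4 gives 10ᴺ ≥ 5904, i.e. N ≥ 3.77.
At 3 places the error can reach 55.5 m, but 4 places keeps it to 5.55 m.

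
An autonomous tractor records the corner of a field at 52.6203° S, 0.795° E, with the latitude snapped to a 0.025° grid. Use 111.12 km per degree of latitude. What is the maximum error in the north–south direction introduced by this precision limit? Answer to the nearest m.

1389 m

With a 0.025° grid the true value lies within half a step, ±0.025°/2 = ±0.0125°, of the stored one.
So the N–S error is at most 0.0125 × 111120 = 1389 m.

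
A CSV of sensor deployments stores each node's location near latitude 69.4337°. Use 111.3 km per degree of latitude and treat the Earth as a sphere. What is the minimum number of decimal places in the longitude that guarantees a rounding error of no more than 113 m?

3 decimal places

At 69.4337° one degree of longitude covers 111300 × cos 69.4337° ≈ 111300 × 0.3513 ≈ 39098.7 m.
With N decimal places the half-ulp bound is 0.5·10⁻ᴺ°, or 0.5·10⁻ᴺ × 39098.7 m on the ground.
Setting 19549.3 × 10⁻ᴺ ≤ 113 gives 10ᴺ ≥ 173, i.e. N ≥ 2.24.
N = 2 would give 195 m (too coarse); N = 3 gives 19.5 m ≤ 113 m.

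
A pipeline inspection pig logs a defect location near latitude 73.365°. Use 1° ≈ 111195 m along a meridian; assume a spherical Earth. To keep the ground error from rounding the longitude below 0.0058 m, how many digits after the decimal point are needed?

At 73.365° one degree of longitude covers 111195 × cos 73.365° ≈ 111195 × 0.2863 ≈ 31832.2 m.
With N decimal places the half-ulp bound is 0.5·10⁻ᴺ°, or 0.5·10⁻ᴺ × 31832.2 m on the ground.
Need 0.5 × 31832.2 × 10⁻ᴺ ≤ 0.0058 → 10⁻ᴺ ≤ 3.644e-07, so N ≥ 6.44.
So 7 decimal places suffice (0.00159 m); 6 would allow up to 0.0159 m.

7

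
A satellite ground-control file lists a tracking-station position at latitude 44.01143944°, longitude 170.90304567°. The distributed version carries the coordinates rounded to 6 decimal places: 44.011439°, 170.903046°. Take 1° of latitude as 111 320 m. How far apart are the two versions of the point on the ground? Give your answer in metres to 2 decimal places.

Δlat = 44.01143944 − 44.011439 = +0.00000044°; Δlon = 170.90304567 − 170.903046 = -0.00000033°.
N–S: 0.00000044° × 111320 m/° = 0.0489808 m.
East–west at this latitude: -0.00000033° × 111320 × cos 44.0114° ≈ -0.00000033 × 80061.5 = -0.0264203 m.
Combined displacement = (0.0489808² + 0.0264203²)^½ ≈ 0.055652 m.

0.06 metres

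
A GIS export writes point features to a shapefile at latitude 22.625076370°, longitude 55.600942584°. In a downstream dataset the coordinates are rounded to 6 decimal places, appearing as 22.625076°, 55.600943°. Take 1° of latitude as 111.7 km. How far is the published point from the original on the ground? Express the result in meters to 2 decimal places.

0.06 meters

Δlat = 22.625076370 − 22.625076 = +0.000000370°; Δlon = 55.600942584 − 55.600943 = -0.000000416°.
North–south shift: 0.000000370 × 111700 = 0.041329 m.
East–west at this latitude: -0.000000416° × 111700 × cos 22.6251° ≈ -0.000000416 × 103104 = -0.0428912 m.
Hypotenuse of the two orthogonal shifts: √(0.041329² + 0.0428912²) = 0.0595629 m.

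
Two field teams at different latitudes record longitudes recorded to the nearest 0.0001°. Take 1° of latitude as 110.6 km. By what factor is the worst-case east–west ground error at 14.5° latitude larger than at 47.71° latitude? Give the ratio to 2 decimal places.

Rounding to 4 decimal places leaves the longitude within ±5e-05° of the true value.
Error at 14.5° = 5e-05° × 110600 × cos 14.5° ≈ 5.53 × 0.9681 = 5.3539 m.
At 47.71°: 5e-05° × 110600 × cos 47.71° = 5e-05 × 110600 × 0.6729 ≈ 3.721 m.
Ratio: 5.3539 / 3.721 = cos 14.5° / cos 47.71° ≈ 1.4388.

1.44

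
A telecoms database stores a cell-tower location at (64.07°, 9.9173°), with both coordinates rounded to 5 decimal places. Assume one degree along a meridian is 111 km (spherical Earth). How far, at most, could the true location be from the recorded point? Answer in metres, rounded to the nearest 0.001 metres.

0.606 metres

Rounding to 5 decimal places leaves each coordinate within ±5e-06° of the true value.
Latitude error → 5e-06 × 111000 = 0.555 m along the meridian.
E–W at 64.07°: 5e-06° × 111000 × cos 64.07° = 5e-06 × 111000 × 0.4373 ≈ 0.242686 m.
Worst case both components are at the extreme and orthogonal: √(0.555² + 0.242686²) ≈ 0.605741 m.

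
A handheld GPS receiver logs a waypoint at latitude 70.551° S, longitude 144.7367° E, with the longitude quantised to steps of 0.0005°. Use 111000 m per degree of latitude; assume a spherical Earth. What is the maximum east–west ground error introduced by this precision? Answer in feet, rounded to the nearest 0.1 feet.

With a 0.0005° grid the true value lies within half a step, ±0.0005°/2 = ±0.00025°, of the stored one.
Parallels shrink by cos φ, so at 70.551° a degree of longitude is 111000 × 0.3330 ≈ 36959.4 m.
So at most 0.00025° × 36959.4 ≈ 9.23985 m east–west.
In feet: 9.23985 m ÷ 0.3048 ≈ 30.314 ft.

30.3 feet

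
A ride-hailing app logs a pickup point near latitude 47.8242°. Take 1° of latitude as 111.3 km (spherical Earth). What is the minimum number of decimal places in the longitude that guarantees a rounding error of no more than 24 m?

At 47.8242° one degree of longitude covers 111300 × cos 47.8242° ≈ 111300 × 0.6714 ≈ 74727.7 m.
Rounding to N decimal places gives at most 0.5 × 10⁻ᴺ degrees of error, i.e. 0.5 × 10⁻ᴺ × 74727.7 m.
Need 0.5 × 74727.7 × 10⁻ᴺ ≤ 24 → 10⁻ᴺ ≤ 6.423e-04, so N ≥ 3.19.
So 4 decimal places suffice (3.74 m); 3 would allow up to 37.4 m.

4 decimal places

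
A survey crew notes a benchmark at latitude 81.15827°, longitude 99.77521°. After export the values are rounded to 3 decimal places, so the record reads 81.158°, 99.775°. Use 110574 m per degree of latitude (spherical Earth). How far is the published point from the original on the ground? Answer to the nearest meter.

Δlat = 81.15827 − 81.158 = +0.00027°; Δlon = 99.77521 − 99.775 = +0.00021°.
N–S: 0.00027° × 110574 m/° = 29.855 m.
East–west at this latitude: 0.00021° × 110574 × cos 81.158° ≈ 0.00021 × 16996.4 = 3.56923 m.
Combined displacement = (29.855² + 3.56923²)^½ ≈ 30.0676 m.

30 meters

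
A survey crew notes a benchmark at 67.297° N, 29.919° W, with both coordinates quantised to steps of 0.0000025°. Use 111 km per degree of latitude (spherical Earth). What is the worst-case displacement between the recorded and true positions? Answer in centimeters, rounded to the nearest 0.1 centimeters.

With a 0.0000025° grid the true value lies within half a step, ±0.0000025°/2 = ±1.25e-06°, of the stored one.
North–south component: 1.25e-06° × 111000 = 0.13875 m.
East–west component at 67.297°: 1.25e-06° × 111000 × cos 67.297° ≈ 1.25e-06 × 42840.9 ≈ 0.0535512 m.
The two errors are perpendicular, so the maximum displacement is √(0.13875² + 0.0535512²) ≈ 0.148726 m.
That is 0.148726 m = 14.873 cm.

14.9 centimeters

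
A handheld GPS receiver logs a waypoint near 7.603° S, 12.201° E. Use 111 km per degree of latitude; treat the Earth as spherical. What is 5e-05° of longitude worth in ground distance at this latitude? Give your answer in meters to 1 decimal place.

One degree of longitude here spans 111000 × cos 7.603° = 111000 × 0.9912 ≈ 110024 m; 5e-05° of that is 5.50121 m.

5.5 meters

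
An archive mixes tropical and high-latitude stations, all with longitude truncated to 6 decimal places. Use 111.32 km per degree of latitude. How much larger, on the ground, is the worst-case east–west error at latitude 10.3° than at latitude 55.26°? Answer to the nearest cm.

Truncating at 6 decimal places can drop up to a full unit in the last place, so the longitude may be off by as much as 1e-06°.
Error at 10.3° = 1e-06° × 111320 × cos 10.3° ≈ 0.11132 × 0.9839 = 0.10953 m.
Error at 55.26° = 1e-06° × 111320 × cos 55.26° ≈ 0.11132 × 0.5699 = 0.063436 m.
So the lower-latitude error exceeds the higher by 0.10953 − 0.063436 = 0.04609 m.
That is 0.04609 m = 4.609 cm.

5 cm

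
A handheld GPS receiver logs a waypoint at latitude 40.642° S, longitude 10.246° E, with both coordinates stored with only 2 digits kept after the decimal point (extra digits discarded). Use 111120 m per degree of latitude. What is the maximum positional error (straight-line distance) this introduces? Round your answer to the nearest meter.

Truncating at 2 decimal places can drop up to a full unit in the last place, so each coordinate may be off by as much as 0.01°.
Latitude error → 0.01 × 111120 = 1111.2 m along the meridian.
E–W at 40.642°: 0.01° × 111120 × cos 40.642° = 0.01 × 111120 × 0.7588 ≈ 843.172 m.
Combining orthogonally: (1111.2² + 843.172²)^½ ≈ 1394.89 m.

1395 meters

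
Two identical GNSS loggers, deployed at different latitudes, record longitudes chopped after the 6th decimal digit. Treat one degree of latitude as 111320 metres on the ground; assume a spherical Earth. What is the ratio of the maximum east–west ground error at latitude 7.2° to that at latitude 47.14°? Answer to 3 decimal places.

1.459

Truncating at 6 decimal places can drop up to a full unit in the last place, so the longitude may be off by as much as 1e-06°.
At 7.2°: 1e-06° × 111320 × cos 7.2° = 1e-06 × 111320 × 0.9921 ≈ 0.11044 m.
Error at 47.14° = 1e-06° × 111320 × cos 47.14° ≈ 0.11132 × 0.6802 = 0.075721 m.
The ratio reduces to cos 7.2° / cos 47.14° = 0.9921/0.6802 ≈ 1.4585.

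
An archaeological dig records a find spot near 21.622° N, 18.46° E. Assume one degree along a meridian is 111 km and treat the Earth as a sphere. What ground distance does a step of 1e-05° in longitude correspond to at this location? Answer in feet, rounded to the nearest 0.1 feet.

At 21.622° a degree of longitude is 111000 × cos 21.622° ≈ 103189 m, so 1e-05° corresponds to 1.03189 m.
Converting: 1.03189 m × 3.2808 ft/m ≈ 3.3855 ft.

3.4 feet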